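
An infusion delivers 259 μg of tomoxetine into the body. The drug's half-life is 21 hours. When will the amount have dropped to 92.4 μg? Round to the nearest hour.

Fraction remaining = 92.4/259 ≈ 0.35676.
n = log₂(259/92.4) = ln(2.803)/ln 2 ≈ 1.487 half-lives.
t = n × t½ = 1.487 × 21 ≈ 31.227 hours.

31 hours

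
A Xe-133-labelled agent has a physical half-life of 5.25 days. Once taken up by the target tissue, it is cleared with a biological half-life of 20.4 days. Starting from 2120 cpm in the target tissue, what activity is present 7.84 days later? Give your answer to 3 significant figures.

577 cpm

1/t_eff = 1/t_phys + 1/t_biol = 1/5.25 + 1/20.4 = 0.2395 per day.
t_eff = 5.25 × 20.4 / (5.25 + 20.4) ≈ 4.1754 days.
Remaining = 2120 × (1/2)^(7.84/4.1754) = 2120 × (1/2)^1.8776 ≈ 576.91 cpm.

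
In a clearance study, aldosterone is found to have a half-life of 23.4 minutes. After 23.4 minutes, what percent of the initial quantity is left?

n = 23.4/23.4 ≈ 1 half-life.
Fraction remaining = (1/2)^1 ≈ 0.5, i.e. 50%.

50%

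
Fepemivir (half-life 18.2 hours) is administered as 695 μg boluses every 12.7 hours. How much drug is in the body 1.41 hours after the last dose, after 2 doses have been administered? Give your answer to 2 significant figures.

The 2 doses were given 14.11, 1.41 hours ago.
Total = 695·(1/2)^(14.11/18.2) + 695·(1/2)^(1.41/18.2)
      = 406.07 + 658.66 ≈ 1064.7 μg.

1100 μg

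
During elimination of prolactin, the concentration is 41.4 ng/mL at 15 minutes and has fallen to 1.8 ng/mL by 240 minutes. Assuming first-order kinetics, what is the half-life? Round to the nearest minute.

Over Δt = 240 − 15 = 225 minutes, the level fell by a factor of 41.4/1.8 ≈ 23.
n = log₂(23) ≈ 4.5236 half-lives, so t½ = 225/4.5236 ≈ 49.74 minutes.

50 minutes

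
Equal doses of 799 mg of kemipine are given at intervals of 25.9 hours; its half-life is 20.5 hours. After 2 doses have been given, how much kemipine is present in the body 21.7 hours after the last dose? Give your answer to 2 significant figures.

The 2 doses were given 47.6, 21.7 hours ago.
Total = 799·(1/2)^(47.6/20.5) + 799·(1/2)^(21.7/20.5)
      = 159.8 + 383.61 ≈ 543.41 mg.

540 mg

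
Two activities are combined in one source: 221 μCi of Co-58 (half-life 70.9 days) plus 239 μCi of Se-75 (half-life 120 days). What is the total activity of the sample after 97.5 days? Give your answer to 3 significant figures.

Co-58: 221 × (1/2)^(97.5/70.9) = 221 × (1/2)^1.3752 ≈ 85.197 μCi.
Se-75: 239 × (1/2)^(97.5/120) = 239 × (1/2)^0.8125 ≈ 136.09 μCi.
Total = 85.197 + 136.09 ≈ 221.28 μCi.

221 μCi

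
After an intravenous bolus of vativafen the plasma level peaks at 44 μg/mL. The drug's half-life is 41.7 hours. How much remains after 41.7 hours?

22 μg/mL

Elapsed time is 1 half-life (41.7/41.7).
Each half-life halves the amount: 44 × (1/2)^1 = 44/2 = 22 μg/mL.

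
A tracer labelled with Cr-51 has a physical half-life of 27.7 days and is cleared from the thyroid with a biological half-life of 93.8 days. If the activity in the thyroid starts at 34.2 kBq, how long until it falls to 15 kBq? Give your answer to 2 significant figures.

25 days

1/t_eff = 1/t_phys + 1/t_biol = 1/27.7 + 1/93.8 = 0.046762 per day.
t_eff = 27.7 × 93.8 / (27.7 + 93.8) ≈ 21.385 days.
n = log₂(34.2/15) ≈ 1.189; t = 1.189 × 21.385 ≈ 25.427 days.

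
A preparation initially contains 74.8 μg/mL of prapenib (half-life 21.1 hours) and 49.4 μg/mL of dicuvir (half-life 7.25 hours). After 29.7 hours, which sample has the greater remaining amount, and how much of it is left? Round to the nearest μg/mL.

prapenib, 28 μg/mL

prapenib: 74.8 × (1/2)^1.4076 ≈ 28.195 μg/mL.
dicuvir: 49.4 × (1/2)^4.0966 ≈ 2.8876 μg/mL.
Prapenib has more remaining, at ≈ 28.195 μg/mL.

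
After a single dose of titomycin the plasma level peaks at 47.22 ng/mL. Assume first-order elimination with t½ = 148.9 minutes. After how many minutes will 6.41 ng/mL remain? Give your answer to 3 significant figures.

Fraction remaining = 6.41/47.22 ≈ 0.13575.
n = log₂(47.22/6.41) = ln(7.3666)/ln 2 ≈ 2.881 half-lives.
t = n × t½ = 2.881 × 148.9 ≈ 428.98 minutes.

429 minutes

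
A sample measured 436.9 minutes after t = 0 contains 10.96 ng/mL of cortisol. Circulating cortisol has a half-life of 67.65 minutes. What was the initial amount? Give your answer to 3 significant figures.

Number of half-lives elapsed: n = 436.9/67.65 ≈ 6.4582.
A₀ = A × 2^n = 10.96 × 2^6.4582 = 10.96 × 87.927 ≈ 963.68 ng/mL.

964 ng/mL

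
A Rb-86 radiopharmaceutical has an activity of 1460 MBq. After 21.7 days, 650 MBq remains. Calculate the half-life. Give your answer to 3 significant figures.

A/A₀ = 650/1460 ≈ 0.44521.
n = log₂(2.2462) ≈ 1.1675 half-lives elapsed in 21.7 days.
t½ = 21.7/1.1675 ≈ 18.587 days.

18.6 days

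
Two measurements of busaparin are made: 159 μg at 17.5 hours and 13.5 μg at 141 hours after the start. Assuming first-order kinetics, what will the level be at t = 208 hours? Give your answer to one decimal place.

Over Δt = 141 − 17.5 = 123.5 hours, the level fell by a factor of 159/13.5 ≈ 11.778.
n = log₂(11.778) ≈ 3.558 half-lives, so t½ = 123.5/3.558 ≈ 34.711 hours.
From t = 141 to t = 208: 13.5 × (1/2)^((208−141)/34.711) ≈ 3.5422 μg.

3.5 μg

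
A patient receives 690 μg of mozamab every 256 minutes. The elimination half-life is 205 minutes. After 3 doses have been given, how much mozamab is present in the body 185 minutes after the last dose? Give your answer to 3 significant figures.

The 3 doses were given 697, 441, 185 minutes ago.
Total = 690·(1/2)^(697/205) + 690·(1/2)^(441/205) + 690·(1/2)^(185/205)
      = 65.365 + 155.33 + 369.14 ≈ 589.84 μg.

590 μg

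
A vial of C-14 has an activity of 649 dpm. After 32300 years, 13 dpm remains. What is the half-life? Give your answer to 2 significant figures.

5700 years

A/A₀ = 13/649 ≈ 0.020031.
n = log₂(49.923) ≈ 5.6416 half-lives elapsed in 32300 years.
t½ = 32300/5.6416 ≈ 5725.3 years.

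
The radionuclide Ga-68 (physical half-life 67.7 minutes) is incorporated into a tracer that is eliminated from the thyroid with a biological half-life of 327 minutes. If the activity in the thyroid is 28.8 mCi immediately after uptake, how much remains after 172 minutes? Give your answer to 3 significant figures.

1/t_eff = 1/t_phys + 1/t_biol = 1/67.7 + 1/327 = 0.017829 per minute.
t_eff = 67.7 × 327 / (67.7 + 327) ≈ 56.088 minutes.
Remaining = 28.8 × (1/2)^(172/56.088) = 28.8 × (1/2)^3.0666 ≈ 3.4376 mCi.

3.44 mCi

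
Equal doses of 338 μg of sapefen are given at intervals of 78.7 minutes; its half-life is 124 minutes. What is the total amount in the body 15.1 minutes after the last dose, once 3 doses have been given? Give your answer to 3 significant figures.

640 μg

The 3 doses were given 172.5, 93.8, 15.1 minutes ago.
Total = 338·(1/2)^(172.5/124) + 338·(1/2)^(93.8/124) + 338·(1/2)^(15.1/124)
      = 128.87 + 200.08 + 310.64 ≈ 639.59 μg.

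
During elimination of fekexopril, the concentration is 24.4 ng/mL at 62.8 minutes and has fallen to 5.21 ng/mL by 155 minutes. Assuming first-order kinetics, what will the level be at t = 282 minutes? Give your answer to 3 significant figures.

Over Δt = 155 − 62.8 = 92.2 minutes, the level fell by a factor of 24.4/5.21 ≈ 4.6833.
n = log₂(4.6833) ≈ 2.2275 half-lives, so t½ = 92.2/2.2275 ≈ 41.391 minutes.
From t = 155 to t = 282: 5.21 × (1/2)^((282−155)/41.391) ≈ 0.62114 ng/mL.

0.621 ng/mL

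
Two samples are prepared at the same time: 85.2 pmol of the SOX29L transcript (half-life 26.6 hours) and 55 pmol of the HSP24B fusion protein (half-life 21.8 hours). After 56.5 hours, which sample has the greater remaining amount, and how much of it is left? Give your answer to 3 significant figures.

SOX29L transcript: 85.2 × (1/2)^2.1241 ≈ 19.545 pmol.
HSP24B fusion protein: 55 × (1/2)^2.5917 ≈ 9.1237 pmol.
SOX29L transcript has more remaining, at ≈ 19.545 pmol.

SOX29L transcript, 19.5 pmol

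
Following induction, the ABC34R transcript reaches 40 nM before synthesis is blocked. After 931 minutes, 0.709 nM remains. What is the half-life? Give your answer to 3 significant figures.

A/A₀ = 0.709/40 ≈ 0.017725.
n = log₂(56.417) ≈ 5.8181 half-lives elapsed in 931 minutes.
t½ = 931/5.8181 ≈ 160.02 minutes.

160 minutes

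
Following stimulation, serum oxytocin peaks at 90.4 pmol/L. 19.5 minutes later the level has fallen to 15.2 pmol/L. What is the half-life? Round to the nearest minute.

8 minutes

A/A₀ = 15.2/90.4 ≈ 0.16814.
n = log₂(5.9474) ≈ 2.5723 half-lives elapsed in 19.5 minutes.
t½ = 19.5/2.5723 ≈ 7.5809 minutes.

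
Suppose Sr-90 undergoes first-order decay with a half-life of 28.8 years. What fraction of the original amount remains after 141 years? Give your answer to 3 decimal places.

0.034

n = 141/28.8 ≈ 4.8958 half-lives.
Fraction remaining = (1/2)^4.8958 ≈ 0.03359.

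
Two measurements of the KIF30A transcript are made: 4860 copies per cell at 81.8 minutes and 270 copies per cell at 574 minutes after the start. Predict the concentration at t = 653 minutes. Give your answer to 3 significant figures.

Over Δt = 574 − 81.8 = 492.2 minutes, the level fell by a factor of 4860/270 ≈ 18.
n = log₂(18) ≈ 4.1699 half-lives, so t½ = 492.2/4.1699 ≈ 118.04 minutes.
From t = 574 to t = 653: 270 × (1/2)^((653−574)/118.04) ≈ 169.78 copies per cell.

170 copies per cell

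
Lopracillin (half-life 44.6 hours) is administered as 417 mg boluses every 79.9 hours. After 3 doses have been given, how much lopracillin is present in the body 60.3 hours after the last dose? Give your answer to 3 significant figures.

The 3 doses were given 220.1, 140.2, 60.3 hours ago.
Total = 417·(1/2)^(220.1/44.6) + 417·(1/2)^(140.2/44.6) + 417·(1/2)^(60.3/44.6)
      = 13.632 + 47.19 + 163.36 ≈ 224.18 mg.

224 mg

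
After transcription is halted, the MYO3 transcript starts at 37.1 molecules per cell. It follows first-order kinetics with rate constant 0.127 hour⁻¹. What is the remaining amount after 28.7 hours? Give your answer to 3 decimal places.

t½ = ln 2 / λ = 0.69315 / 0.127 ≈ 5.4579 hours.
Number of half-lives: n = 28.7/5.4579 ≈ 5.2585.
Remaining = 37.1 × (1/2)^5.2585 = 37.1 × 0.026124 ≈ 0.9692 molecules per cell.

0.969 molecules per cell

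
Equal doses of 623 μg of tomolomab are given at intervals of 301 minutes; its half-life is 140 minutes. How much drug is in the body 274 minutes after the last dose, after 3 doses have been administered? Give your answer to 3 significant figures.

205 μg

The 3 doses were given 876, 575, 274 minutes ago.
Total = 623·(1/2)^(876/140) + 623·(1/2)^(575/140) + 623·(1/2)^(274/140)
      = 8.1452 + 36.151 + 160.45 ≈ 204.74 μg.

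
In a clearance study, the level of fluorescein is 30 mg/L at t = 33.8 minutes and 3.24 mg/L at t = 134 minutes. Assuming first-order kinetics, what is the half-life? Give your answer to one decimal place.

31.2 minutes

Over Δt = 134 − 33.8 = 100.2 minutes, the level fell by a factor of 30/3.24 ≈ 9.2593.
n = log₂(9.2593) ≈ 3.2109 half-lives, so t½ = 100.2/3.2109 ≈ 31.206 minutes.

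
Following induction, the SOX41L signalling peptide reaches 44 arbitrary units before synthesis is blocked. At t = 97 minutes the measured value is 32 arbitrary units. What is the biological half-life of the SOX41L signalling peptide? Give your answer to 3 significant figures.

A/A₀ = 32/44 ≈ 0.72727.
n = log₂(1.375) ≈ 0.45943 half-lives elapsed in 97 minutes.
t½ = 97/0.45943 ≈ 211.13 minutes.

211 minutes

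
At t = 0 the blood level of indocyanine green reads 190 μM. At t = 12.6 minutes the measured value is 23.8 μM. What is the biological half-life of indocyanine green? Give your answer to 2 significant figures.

A/A₀ = 23.8/190 ≈ 0.12526.
n = log₂(7.9832) ≈ 2.997 half-lives elapsed in 12.6 minutes.
t½ = 12.6/2.997 ≈ 4.2043 minutes.

4.2 minutes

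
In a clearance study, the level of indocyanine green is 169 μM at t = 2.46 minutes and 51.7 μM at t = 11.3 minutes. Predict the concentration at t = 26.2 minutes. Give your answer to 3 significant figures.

Over Δt = 11.3 − 2.46 = 8.84 minutes, the level fell by a factor of 169/51.7 ≈ 3.2689.
n = log₂(3.2689) ≈ 1.7088 half-lives, so t½ = 8.84/1.7088 ≈ 5.1733 minutes.
From t = 11.3 to t = 26.2: 51.7 × (1/2)^((26.2−11.3)/5.1733) ≈ 7.0221 μM.

7.02 μM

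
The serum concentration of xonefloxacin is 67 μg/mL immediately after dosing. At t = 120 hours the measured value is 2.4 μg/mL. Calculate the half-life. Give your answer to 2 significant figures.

A/A₀ = 2.4/67 ≈ 0.035821.
n = log₂(27.917) ≈ 4.8031 half-lives elapsed in 120 hours.
t½ = 120/4.8031 ≈ 24.984 hours.

25 hours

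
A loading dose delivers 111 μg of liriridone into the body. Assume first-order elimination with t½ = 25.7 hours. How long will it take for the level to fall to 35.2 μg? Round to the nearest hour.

43 hours

Fraction remaining = 35.2/111 ≈ 0.31712.
n = log₂(111/35.2) = ln(3.1534)/ln 2 ≈ 1.6569 half-lives.
t = n × t½ = 1.6569 × 25.7 ≈ 42.583 hours.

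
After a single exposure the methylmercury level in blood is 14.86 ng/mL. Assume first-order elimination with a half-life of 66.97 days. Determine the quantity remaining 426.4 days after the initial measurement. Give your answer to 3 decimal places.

Number of half-lives: n = 426.4/66.97 ≈ 6.367.
Remaining = 14.86 × (1/2)^6.367 = 14.86 × 0.012115 ≈ 0.18003 ng/mL.

0.180 ng/mL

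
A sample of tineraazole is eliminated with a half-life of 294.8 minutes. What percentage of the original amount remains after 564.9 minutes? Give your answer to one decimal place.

26.5%

n = 564.9/294.8 ≈ 1.9162 half-lives.
Fraction remaining = (1/2)^1.9162 ≈ 0.26495, i.e. 26.495%.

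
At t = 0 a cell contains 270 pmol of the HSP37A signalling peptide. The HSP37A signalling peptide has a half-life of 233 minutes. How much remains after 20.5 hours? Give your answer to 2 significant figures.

7.0 pmol

Convert the elapsed time: 20.5 hours = 1230 minutes.
Number of half-lives: n = 1230/233 ≈ 5.279.
Remaining = 270 × (1/2)^5.279 = 270 × 0.025756 ≈ 6.954 pmol.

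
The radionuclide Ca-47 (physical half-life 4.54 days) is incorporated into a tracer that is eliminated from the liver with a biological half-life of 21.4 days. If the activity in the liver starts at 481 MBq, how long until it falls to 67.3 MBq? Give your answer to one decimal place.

1/t_eff = 1/t_phys + 1/t_biol = 1/4.54 + 1/21.4 = 0.26699 per day.
t_eff = 4.54 × 21.4 / (4.54 + 21.4) ≈ 3.7454 days.
n = log₂(481/67.3) ≈ 2.8374; t = 2.8374 × 3.7454 ≈ 10.627 days.

10.6 days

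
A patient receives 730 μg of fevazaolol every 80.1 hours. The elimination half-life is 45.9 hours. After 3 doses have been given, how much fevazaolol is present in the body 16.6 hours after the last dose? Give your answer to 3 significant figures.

The 3 doses were given 176.8, 96.7, 16.6 hours ago.
Total = 730·(1/2)^(176.8/45.9) + 730·(1/2)^(96.7/45.9) + 730·(1/2)^(16.6/45.9)
      = 50.559 + 169.48 + 568.14 ≈ 788.18 μg.

788 μg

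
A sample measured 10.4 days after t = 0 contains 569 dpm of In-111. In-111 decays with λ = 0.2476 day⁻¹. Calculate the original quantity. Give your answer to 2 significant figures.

t½ = ln 2 / λ = 0.69315 / 0.2476 ≈ 2.7995 days.
Number of half-lives elapsed: n = 10.4/2.7995 ≈ 3.715.
A₀ = A × 2^n = 569 × 2^3.715 = 569 × 13.132 ≈ 7472 dpm.

7500 dpm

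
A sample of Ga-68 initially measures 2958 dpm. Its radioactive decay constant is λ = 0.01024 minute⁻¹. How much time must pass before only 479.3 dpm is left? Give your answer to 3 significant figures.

t½ = ln 2 / λ = 0.69315 / 0.01024 ≈ 67.69 minutes.
Fraction remaining = 479.3/2958 ≈ 0.16204.
n = log₂(2958/479.3) = ln(6.1715)/ln 2 ≈ 2.6256 half-lives.
t = n × t½ = 2.6256 × 67.69 ≈ 177.73 minutes.

178 minutes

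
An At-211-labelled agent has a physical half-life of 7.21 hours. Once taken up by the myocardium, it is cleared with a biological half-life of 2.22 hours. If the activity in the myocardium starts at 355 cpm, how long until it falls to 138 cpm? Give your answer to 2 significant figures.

2.3 hours

1/t_eff = 1/t_phys + 1/t_biol = 1/7.21 + 1/2.22 = 0.58915 per hour.
t_eff = 7.21 × 2.22 / (7.21 + 2.22) ≈ 1.6974 hours.
n = log₂(355/138) ≈ 1.3632; t = 1.3632 × 1.6974 ≈ 2.3138 hours.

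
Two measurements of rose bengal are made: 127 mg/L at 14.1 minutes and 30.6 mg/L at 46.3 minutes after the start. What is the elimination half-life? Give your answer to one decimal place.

15.7 minutes

Over Δt = 46.3 − 14.1 = 32.2 minutes, the level fell by a factor of 127/30.6 ≈ 4.1503.
n = log₂(4.1503) ≈ 2.0532 half-lives, so t½ = 32.2/2.0532 ≈ 15.683 minutes.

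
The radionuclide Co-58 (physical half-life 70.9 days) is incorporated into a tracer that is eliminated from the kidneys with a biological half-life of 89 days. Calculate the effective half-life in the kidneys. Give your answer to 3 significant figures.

39.5 days

1/t_eff = 1/t_phys + 1/t_biol = 1/70.9 + 1/89 = 0.02534 per day.
t_eff = 70.9 × 89 / (70.9 + 89) ≈ 39.463 days.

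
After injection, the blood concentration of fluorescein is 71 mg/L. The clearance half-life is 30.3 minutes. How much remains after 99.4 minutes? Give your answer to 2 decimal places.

Number of half-lives: n = 99.4/30.3 ≈ 3.2805.
Remaining = 71 × (1/2)^3.2805 = 71 × 0.10291 ≈ 7.3067 mg/L.

7.31 mg/L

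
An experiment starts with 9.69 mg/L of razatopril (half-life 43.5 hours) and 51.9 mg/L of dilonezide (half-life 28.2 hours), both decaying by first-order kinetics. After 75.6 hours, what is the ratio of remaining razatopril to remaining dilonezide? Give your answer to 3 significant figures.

0.359

razatopril: 9.69 × (1/2)^(75.6/43.5) = 9.69 × (1/2)^1.7379 ≈ 2.9051 mg/L.
dilonezide: 51.9 × (1/2)^(75.6/28.2) = 51.9 × (1/2)^2.6809 ≈ 8.0938 mg/L.
Ratio ≈ 2.9051 / 8.0938 ≈ 0.35892.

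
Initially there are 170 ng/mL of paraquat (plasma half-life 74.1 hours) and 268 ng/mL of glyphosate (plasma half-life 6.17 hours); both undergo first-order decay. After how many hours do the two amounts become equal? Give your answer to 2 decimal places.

4.42 hours

Set 170·(1/2)^(t/74.1) = 268·(1/2)^(t/6.17).
Taking log₂: log₂(170/268) = t·(1/74.1 − 1/6.17).
log₂(0.63433) = -0.6567; 1/74.1 − 1/6.17 = -0.14858.
t = -0.6567 / -0.14858 ≈ 4.4199 hours.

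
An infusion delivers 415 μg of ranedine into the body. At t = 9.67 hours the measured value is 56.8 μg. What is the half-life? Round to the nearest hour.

3 hours

A/A₀ = 56.8/415 ≈ 0.13687.
n = log₂(7.3063) ≈ 2.8691 half-lives elapsed in 9.67 hours.
t½ = 9.67/2.8691 ≈ 3.3703 hours.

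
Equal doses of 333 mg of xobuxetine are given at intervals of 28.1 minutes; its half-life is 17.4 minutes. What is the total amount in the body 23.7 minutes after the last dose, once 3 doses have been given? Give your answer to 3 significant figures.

The 3 doses were given 79.9, 51.8, 23.7 minutes ago.
Total = 333·(1/2)^(79.9/17.4) + 333·(1/2)^(51.8/17.4) + 333·(1/2)^(23.7/17.4)
      = 13.808 + 42.294 + 129.54 ≈ 185.65 mg.

186 mg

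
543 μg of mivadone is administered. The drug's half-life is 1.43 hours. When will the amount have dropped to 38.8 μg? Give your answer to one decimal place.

Fraction remaining = 38.8/543 ≈ 0.071455.
n = log₂(543/38.8) = ln(13.995)/ln 2 ≈ 3.8068 half-lives.
t = n × t½ = 3.8068 × 1.43 ≈ 5.4438 hours.

5.4 hours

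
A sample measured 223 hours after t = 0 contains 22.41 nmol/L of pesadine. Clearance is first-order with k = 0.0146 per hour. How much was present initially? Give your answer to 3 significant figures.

581 nmol/L

t½ = ln 2 / k = 0.69315 / 0.0146 ≈ 47.476 hours.
Number of half-lives elapsed: n = 223/47.476 ≈ 4.6971.
A₀ = A × 2^n = 22.41 × 2^4.6971 = 22.41 × 25.94 ≈ 581.32 nmol/L.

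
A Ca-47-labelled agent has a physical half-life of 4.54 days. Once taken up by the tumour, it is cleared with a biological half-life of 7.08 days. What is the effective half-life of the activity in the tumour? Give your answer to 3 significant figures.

2.77 days

1/t_eff = 1/t_phys + 1/t_biol = 1/4.54 + 1/7.08 = 0.36151 per day.
t_eff = 4.54 × 7.08 / (4.54 + 7.08) ≈ 2.7662 days.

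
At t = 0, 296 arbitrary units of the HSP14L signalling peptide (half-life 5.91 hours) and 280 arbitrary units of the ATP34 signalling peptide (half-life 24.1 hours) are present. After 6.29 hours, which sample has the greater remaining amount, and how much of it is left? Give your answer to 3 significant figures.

ATP34 signalling peptide, 234 arbitrary units

HSP14L signalling peptide: 296 × (1/2)^1.0643 ≈ 141.55 arbitrary units.
ATP34 signalling peptide: 280 × (1/2)^0.261 ≈ 233.66 arbitrary units.
ATP34 signalling peptide has more remaining, at ≈ 233.66 arbitrary units.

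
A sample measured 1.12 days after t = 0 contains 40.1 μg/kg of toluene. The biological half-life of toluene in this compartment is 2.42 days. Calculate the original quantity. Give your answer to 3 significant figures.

55.3 μg/kg

Number of half-lives elapsed: n = 1.12/2.42 ≈ 0.46281.
A₀ = A × 2^n = 40.1 × 2^0.46281 = 40.1 × 1.3782 ≈ 55.267 μg/kg.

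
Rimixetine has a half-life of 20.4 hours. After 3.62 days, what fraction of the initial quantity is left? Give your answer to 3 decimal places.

0.052

3.62 days = 86.88 hours.
n = 86.88/20.4 ≈ 4.2588 half-lives.
Fraction remaining = (1/2)^4.2588 ≈ 0.052236.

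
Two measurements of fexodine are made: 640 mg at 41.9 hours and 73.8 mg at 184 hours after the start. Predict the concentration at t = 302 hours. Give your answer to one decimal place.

12.3 mg

Over Δt = 184 − 41.9 = 142.1 hours, the level fell by a factor of 640/73.8 ≈ 8.6721.
n = log₂(8.6721) ≈ 3.1164 half-lives, so t½ = 142.1/3.1164 ≈ 45.598 hours.
From t = 184 to t = 302: 73.8 × (1/2)^((302−184)/45.598) ≈ 12.275 mg.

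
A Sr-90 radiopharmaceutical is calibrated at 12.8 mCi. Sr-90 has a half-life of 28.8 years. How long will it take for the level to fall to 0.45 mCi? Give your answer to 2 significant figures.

140 years

Fraction remaining = 0.45/12.8 ≈ 0.035156.
n = log₂(12.8/0.45) = ln(28.444)/ln 2 ≈ 4.8301 half-lives.
t = n × t½ = 4.8301 × 28.8 ≈ 139.11 years.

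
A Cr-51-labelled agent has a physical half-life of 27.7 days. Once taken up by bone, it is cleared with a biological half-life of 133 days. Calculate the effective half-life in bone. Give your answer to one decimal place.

1/t_eff = 1/t_phys + 1/t_biol = 1/27.7 + 1/133 = 0.04362 per day.
t_eff = 27.7 × 133 / (27.7 + 133) ≈ 22.925 days.

22.9 days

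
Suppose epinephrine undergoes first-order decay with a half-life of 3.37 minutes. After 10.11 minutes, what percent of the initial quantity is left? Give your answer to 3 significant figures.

12.5%

n = 10.11/3.37 ≈ 3 half-lives.
Fraction remaining = (1/2)^3 ≈ 0.125, i.e. 12.5%.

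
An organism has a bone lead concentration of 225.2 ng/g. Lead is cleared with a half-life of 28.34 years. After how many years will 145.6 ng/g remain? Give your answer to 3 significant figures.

17.8 years

Fraction remaining = 145.6/225.2 ≈ 0.64654.
n = log₂(225.2/145.6) = ln(1.5467)/ln 2 ≈ 0.6292 half-lives.
t = n × t½ = 0.6292 × 28.34 ≈ 17.831 years.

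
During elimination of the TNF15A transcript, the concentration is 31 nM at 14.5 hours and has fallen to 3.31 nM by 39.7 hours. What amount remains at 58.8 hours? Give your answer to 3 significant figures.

Over Δt = 39.7 − 14.5 = 25.2 hours, the level fell by a factor of 31/3.31 ≈ 9.3656.
n = log₂(9.3656) ≈ 3.2274 half-lives, so t½ = 25.2/3.2274 ≈ 7.8082 hours.
From t = 39.7 to t = 58.8: 3.31 × (1/2)^((58.8−39.7)/7.8082) ≈ 0.60739 nM.

0.607 nM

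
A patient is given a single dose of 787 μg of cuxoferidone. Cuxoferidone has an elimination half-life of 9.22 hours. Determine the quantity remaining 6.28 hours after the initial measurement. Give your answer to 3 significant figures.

Number of half-lives: n = 6.28/9.22 ≈ 0.68113.
Remaining = 787 × (1/2)^0.68113 = 787 × 0.62368 ≈ 490.83 μg.

491 μg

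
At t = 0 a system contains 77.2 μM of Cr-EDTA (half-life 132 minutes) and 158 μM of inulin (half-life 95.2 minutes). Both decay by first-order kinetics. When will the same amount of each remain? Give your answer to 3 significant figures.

Set 77.2·(1/2)^(t/132) = 158·(1/2)^(t/95.2).
Taking log₂: log₂(77.2/158) = t·(1/132 − 1/95.2).
log₂(0.48861) = -1.0333; 1/132 − 1/95.2 = -0.0029284.
t = -1.0333 / -0.0029284 ≈ 352.83 minutes.

353 minutes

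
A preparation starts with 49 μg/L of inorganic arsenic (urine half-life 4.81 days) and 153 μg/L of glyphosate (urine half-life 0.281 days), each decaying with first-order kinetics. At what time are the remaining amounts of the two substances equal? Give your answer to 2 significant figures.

0.49 days

Set 49·(1/2)^(t/4.81) = 153·(1/2)^(t/0.281).
Taking log₂: log₂(49/153) = t·(1/4.81 − 1/0.281).
log₂(0.32026) = -1.6427; 1/4.81 − 1/0.281 = -3.3508.
t = -1.6427 / -3.3508 ≈ 0.49023 days.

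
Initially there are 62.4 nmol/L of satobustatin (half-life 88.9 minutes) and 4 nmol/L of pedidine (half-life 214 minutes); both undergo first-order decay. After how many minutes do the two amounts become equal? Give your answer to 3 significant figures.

Set 62.4·(1/2)^(t/88.9) = 4·(1/2)^(t/214).
Taking log₂: log₂(62.4/4) = t·(1/88.9 − 1/214).
log₂(15.6) = 3.9635; 1/88.9 − 1/214 = 0.0065757.
t = 3.9635 / 0.0065757 ≈ 602.75 minutes.

603 minutes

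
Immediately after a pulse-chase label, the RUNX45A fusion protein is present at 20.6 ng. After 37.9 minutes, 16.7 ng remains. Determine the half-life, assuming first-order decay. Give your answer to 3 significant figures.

125 minutes

A/A₀ = 16.7/20.6 ≈ 0.81068.
n = log₂(1.2335) ≈ 0.3028 half-lives elapsed in 37.9 minutes.
t½ = 37.9/0.3028 ≈ 125.17 minutes.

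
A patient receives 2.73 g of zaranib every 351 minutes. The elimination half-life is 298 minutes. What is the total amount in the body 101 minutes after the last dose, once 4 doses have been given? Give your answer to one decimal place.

3.7 g

The 4 doses were given 1154, 803, 452, 101 minutes ago.
Total = 2.73·(1/2)^(1154/298) + 2.73·(1/2)^(803/298) + 2.73·(1/2)^(452/298) + 2.73·(1/2)^(101/298)
      = 0.18639 + 0.42169 + 0.95404 + 2.1584 ≈ 3.7205 g.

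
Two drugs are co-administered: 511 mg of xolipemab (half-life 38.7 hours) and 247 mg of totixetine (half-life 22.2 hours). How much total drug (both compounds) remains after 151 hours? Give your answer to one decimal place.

xolipemab: 511 × (1/2)^(151/38.7) = 511 × (1/2)^3.9018 ≈ 34.187 mg.
totixetine: 247 × (1/2)^(151/22.2) = 247 × (1/2)^6.8018 ≈ 2.2139 mg.
Total = 34.187 + 2.2139 ≈ 36.401 mg.

36.4 mg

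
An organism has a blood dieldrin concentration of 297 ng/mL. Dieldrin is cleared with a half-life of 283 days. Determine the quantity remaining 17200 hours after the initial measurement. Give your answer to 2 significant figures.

Convert the elapsed time: 17200 hours = 716.667 days.
Number of half-lives: n = 716.667/283 ≈ 2.5324.
Remaining = 297 × (1/2)^2.5324 = 297 × 0.17285 ≈ 51.337 ng/mL.

51 ng/mL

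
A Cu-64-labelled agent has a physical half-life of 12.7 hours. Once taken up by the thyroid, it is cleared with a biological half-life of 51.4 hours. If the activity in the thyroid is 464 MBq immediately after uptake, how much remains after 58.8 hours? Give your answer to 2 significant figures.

1/t_eff = 1/t_phys + 1/t_biol = 1/12.7 + 1/51.4 = 0.098195 per hour.
t_eff = 12.7 × 51.4 / (12.7 + 51.4) ≈ 10.184 hours.
Remaining = 464 × (1/2)^(58.8/10.184) = 464 × (1/2)^5.7739 ≈ 8.4802 MBq.

8.5 MBq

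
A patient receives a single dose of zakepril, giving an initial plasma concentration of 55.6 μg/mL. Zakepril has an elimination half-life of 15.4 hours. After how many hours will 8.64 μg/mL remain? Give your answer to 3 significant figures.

41.4 hours

Fraction remaining = 8.64/55.6 ≈ 0.1554.
n = log₂(55.6/8.64) = ln(6.4352)/ln 2 ≈ 2.686 half-lives.
t = n × t½ = 2.686 × 15.4 ≈ 41.364 hours.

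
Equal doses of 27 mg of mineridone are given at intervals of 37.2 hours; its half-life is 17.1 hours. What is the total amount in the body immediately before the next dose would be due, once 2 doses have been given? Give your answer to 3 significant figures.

7.30 mg

The 2 doses were given 74.4, 37.2 hours ago.
Total = 27·(1/2)^(74.4/17.1) + 27·(1/2)^(37.2/17.1)
      = 1.3232 + 5.9771 ≈ 7.3003 mg.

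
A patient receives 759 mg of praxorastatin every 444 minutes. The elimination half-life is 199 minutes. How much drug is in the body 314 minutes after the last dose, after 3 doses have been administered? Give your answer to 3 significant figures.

The 3 doses were given 1202, 758, 314 minutes ago.
Total = 759·(1/2)^(1202/199) + 759·(1/2)^(758/199) + 759·(1/2)^(314/199)
      = 11.533 + 54.151 + 254.24 ≈ 319.93 mg.

320 mg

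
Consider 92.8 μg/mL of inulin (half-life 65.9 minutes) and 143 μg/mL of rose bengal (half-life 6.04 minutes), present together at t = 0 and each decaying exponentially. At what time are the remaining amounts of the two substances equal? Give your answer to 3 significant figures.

Set 92.8·(1/2)^(t/65.9) = 143·(1/2)^(t/6.04).
Taking log₂: log₂(92.8/143) = t·(1/65.9 − 1/6.04).
log₂(0.64895) = -0.62382; 1/65.9 − 1/6.04 = -0.15039.
t = -0.62382 / -0.15039 ≈ 4.148 minutes.

4.15 minutes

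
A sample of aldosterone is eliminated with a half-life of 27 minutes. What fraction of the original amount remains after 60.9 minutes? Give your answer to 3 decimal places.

0.209

n = 60.9/27 ≈ 2.2556 half-lives.
Fraction remaining = (1/2)^2.2556 ≈ 0.20942.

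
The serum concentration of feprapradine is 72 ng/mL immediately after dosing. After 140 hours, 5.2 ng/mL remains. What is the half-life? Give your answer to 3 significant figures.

36.9 hours

A/A₀ = 5.2/72 ≈ 0.072222.
n = log₂(13.846) ≈ 3.7914 half-lives elapsed in 140 hours.
t½ = 140/3.7914 ≈ 36.926 hours.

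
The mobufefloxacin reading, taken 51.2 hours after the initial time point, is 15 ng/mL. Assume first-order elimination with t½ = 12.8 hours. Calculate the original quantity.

240 ng/mL

Number of half-lives elapsed: n = 51.2/12.8 ≈ 4.
A₀ = A × 2^n = 15 × 2^4 = 15 × 16 ≈ 240 ng/mL.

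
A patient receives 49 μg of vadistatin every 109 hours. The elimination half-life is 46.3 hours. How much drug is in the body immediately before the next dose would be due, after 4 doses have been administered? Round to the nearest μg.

12 μg

The 4 doses were given 436, 327, 218, 109 hours ago.
Total = 49·(1/2)^(436/46.3) + 49·(1/2)^(327/46.3) + 49·(1/2)^(218/46.3) + 49·(1/2)^(109/46.3)
      = 0.071687 + 0.36655 + 1.8742 + 9.5831 ≈ 11.896 μg.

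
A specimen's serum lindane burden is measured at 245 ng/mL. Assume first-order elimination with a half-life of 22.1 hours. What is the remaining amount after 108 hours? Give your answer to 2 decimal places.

Number of half-lives: n = 108/22.1 ≈ 4.8869.
Remaining = 245 × (1/2)^4.8869 = 245 × 0.033799 ≈ 8.2807 ng/mL.

8.28 ng/mL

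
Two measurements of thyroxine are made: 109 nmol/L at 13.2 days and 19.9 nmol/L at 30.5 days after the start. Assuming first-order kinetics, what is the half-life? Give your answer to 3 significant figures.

Over Δt = 30.5 − 13.2 = 17.3 days, the level fell by a factor of 109/19.9 ≈ 5.4774.
n = log₂(5.4774) ≈ 2.4535 half-lives, so t½ = 17.3/2.4535 ≈ 7.0512 days.

7.05 days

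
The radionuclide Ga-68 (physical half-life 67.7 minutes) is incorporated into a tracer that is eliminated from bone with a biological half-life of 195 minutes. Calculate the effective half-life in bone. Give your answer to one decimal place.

50.3 minutes

1/t_eff = 1/t_phys + 1/t_biol = 1/67.7 + 1/195 = 0.019899 per minute.
t_eff = 67.7 × 195 / (67.7 + 195) ≈ 50.253 minutes.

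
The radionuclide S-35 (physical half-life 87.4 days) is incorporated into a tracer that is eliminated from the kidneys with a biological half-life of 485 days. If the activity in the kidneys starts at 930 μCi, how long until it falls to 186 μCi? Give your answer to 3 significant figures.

1/t_eff = 1/t_phys + 1/t_biol = 1/87.4 + 1/485 = 0.013504 per day.
t_eff = 87.4 × 485 / (87.4 + 485) ≈ 74.055 days.
n = log₂(930/186) ≈ 2.3219; t = 2.3219 × 74.055 ≈ 171.95 days.

172 days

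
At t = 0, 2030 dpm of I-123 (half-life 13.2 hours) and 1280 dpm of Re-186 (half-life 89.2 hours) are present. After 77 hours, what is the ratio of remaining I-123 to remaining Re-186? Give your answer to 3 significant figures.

I-123: 2030 × (1/2)^(77/13.2) = 2030 × (1/2)^5.8333 ≈ 35.603 dpm.
Re-186: 1280 × (1/2)^(77/89.2) = 1280 × (1/2)^0.86323 ≈ 703.64 dpm.
Ratio ≈ 35.603 / 703.64 ≈ 0.050598.

0.0506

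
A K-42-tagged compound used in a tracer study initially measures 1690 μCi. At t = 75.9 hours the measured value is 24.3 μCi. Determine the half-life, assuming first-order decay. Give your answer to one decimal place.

A/A₀ = 24.3/1690 ≈ 0.014379.
n = log₂(69.547) ≈ 6.1199 half-lives elapsed in 75.9 hours.
t½ = 75.9/6.1199 ≈ 12.402 hours.

12.4 hours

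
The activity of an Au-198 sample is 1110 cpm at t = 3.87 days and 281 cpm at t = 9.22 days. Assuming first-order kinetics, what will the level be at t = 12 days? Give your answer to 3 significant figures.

Over Δt = 9.22 − 3.87 = 5.35 days, the level fell by a factor of 1110/281 ≈ 3.9502.
n = log₂(3.9502) ≈ 1.9819 half-lives, so t½ = 5.35/1.9819 ≈ 2.6994 days.
From t = 9.22 to t = 12: 281 × (1/2)^((12−9.22)/2.6994) ≈ 137.62 cpm.

138 cpm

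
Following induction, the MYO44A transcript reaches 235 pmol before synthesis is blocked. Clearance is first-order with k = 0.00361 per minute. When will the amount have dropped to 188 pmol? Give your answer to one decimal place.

61.8 minutes

t½ = ln 2 / k = 0.69315 / 0.00361 ≈ 192.01 minutes.
Fraction remaining = 188/235 ≈ 0.8.
n = log₂(235/188) = ln(1.25)/ln 2 ≈ 0.32193 half-lives.
t = n × t½ = 0.32193 × 192.01 ≈ 61.813 minutes.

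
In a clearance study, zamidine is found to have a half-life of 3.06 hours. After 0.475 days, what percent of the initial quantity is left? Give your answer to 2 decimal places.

7.56%

0.475 days = 11.4 hours.
n = 11.4/3.06 ≈ 3.7255 half-lives.
Fraction remaining = (1/2)^3.7255 ≈ 0.075599, i.e. 7.5599%.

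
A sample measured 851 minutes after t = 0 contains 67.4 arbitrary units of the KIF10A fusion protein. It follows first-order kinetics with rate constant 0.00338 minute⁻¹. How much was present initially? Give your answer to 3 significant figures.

t½ = ln 2 / k = 0.69315 / 0.00338 ≈ 205.07 minutes.
Number of half-lives elapsed: n = 851/205.07 ≈ 4.1497.
A₀ = A × 2^n = 67.4 × 2^4.1497 = 67.4 × 17.75 ≈ 1196.3 arbitrary units.

1200 arbitrary units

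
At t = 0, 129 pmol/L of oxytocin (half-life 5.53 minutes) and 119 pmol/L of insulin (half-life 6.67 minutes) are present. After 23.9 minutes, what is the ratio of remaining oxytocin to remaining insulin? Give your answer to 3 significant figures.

0.650

oxytocin: 129 × (1/2)^(23.9/5.53) = 129 × (1/2)^4.3219 ≈ 6.4502 pmol/L.
insulin: 119 × (1/2)^(23.9/6.67) = 119 × (1/2)^3.5832 ≈ 9.9287 pmol/L.
Ratio ≈ 6.4502 / 9.9287 ≈ 0.64965.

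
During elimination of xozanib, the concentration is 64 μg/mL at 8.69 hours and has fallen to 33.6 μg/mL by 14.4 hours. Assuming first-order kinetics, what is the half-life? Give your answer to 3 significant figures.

Over Δt = 14.4 − 8.69 = 5.71 hours, the level fell by a factor of 64/33.6 ≈ 1.9048.
n = log₂(1.9048) ≈ 0.92961 half-lives, so t½ = 5.71/0.92961 ≈ 6.1424 hours.

6.14 hours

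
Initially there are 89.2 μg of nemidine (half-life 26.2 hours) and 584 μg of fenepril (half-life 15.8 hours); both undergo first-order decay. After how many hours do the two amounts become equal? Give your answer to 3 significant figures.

Set 89.2·(1/2)^(t/26.2) = 584·(1/2)^(t/15.8).
Taking log₂: log₂(89.2/584) = t·(1/26.2 − 1/15.8).
log₂(0.15274) = -2.7109; 1/26.2 − 1/15.8 = -0.025123.
t = -2.7109 / -0.025123 ≈ 107.9 hours.

108 hours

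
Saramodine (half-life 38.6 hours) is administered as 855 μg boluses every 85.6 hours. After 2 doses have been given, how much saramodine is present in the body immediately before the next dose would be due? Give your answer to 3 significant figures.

223 μg

The 2 doses were given 171.2, 85.6 hours ago.
Total = 855·(1/2)^(171.2/38.6) + 855·(1/2)^(85.6/38.6)
      = 39.521 + 183.82 ≈ 223.34 μg.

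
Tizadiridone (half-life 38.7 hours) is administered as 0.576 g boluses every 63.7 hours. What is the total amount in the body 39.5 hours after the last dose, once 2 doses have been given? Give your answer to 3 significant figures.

The 2 doses were given 103.2, 39.5 hours ago.
Total = 0.576·(1/2)^(103.2/38.7) + 0.576·(1/2)^(39.5/38.7)
      = 0.090714 + 0.2839 ≈ 0.37462 g.

0.375 g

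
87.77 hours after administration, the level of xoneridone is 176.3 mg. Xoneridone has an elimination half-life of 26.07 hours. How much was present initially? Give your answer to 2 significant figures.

Number of half-lives elapsed: n = 87.77/26.07 ≈ 3.3667.
A₀ = A × 2^n = 176.3 × 2^3.3667 = 176.3 × 10.315 ≈ 1818.6 mg.

1800 mg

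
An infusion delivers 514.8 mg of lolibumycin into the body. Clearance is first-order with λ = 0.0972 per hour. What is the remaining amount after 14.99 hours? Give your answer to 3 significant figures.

120 mg

t½ = ln 2 / λ = 0.69315 / 0.0972 ≈ 7.1311 hours.
Number of half-lives: n = 14.99/7.1311 ≈ 2.102.
Remaining = 514.8 × (1/2)^2.102 = 514.8 × 0.23293 ≈ 119.91 mg.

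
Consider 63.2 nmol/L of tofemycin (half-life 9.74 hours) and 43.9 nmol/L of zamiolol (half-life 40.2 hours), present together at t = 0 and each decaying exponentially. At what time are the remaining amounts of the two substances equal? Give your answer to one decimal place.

Set 63.2·(1/2)^(t/9.74) = 43.9·(1/2)^(t/40.2).
Taking log₂: log₂(63.2/43.9) = t·(1/9.74 − 1/40.2).
log₂(1.4396) = 0.5257; 1/9.74 − 1/40.2 = 0.077794.
t = 0.5257 / 0.077794 ≈ 6.7577 hours.

6.8 hours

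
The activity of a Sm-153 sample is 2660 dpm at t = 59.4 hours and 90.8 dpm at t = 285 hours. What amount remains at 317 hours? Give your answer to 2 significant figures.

56 dpm

Over Δt = 285 − 59.4 = 225.6 hours, the level fell by a factor of 2660/90.8 ≈ 29.295.
n = log₂(29.295) ≈ 4.8726 half-lives, so t½ = 225.6/4.8726 ≈ 46.3 hours.
From t = 285 to t = 317: 90.8 × (1/2)^((317−285)/46.3) ≈ 56.238 dpm.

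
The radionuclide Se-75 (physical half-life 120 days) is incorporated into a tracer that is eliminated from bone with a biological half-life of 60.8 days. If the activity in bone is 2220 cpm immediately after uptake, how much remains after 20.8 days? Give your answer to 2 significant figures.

1/t_eff = 1/t_phys + 1/t_biol = 1/120 + 1/60.8 = 0.024781 per day.
t_eff = 120 × 60.8 / (120 + 60.8) ≈ 40.354 days.
Remaining = 2220 × (1/2)^(20.8/40.354) = 2220 × (1/2)^0.51544 ≈ 1553.1 cpm.

1600 cpm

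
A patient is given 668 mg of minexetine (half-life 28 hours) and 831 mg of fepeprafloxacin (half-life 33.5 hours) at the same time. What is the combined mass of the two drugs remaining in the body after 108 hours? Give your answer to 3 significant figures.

135 mg

minexetine: 668 × (1/2)^(108/28) = 668 × (1/2)^3.8571 ≈ 46.096 mg.
fepeprafloxacin: 831 × (1/2)^(108/33.5) = 831 × (1/2)^3.2239 ≈ 88.944 mg.
Total = 46.096 + 88.944 ≈ 135.04 mg.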